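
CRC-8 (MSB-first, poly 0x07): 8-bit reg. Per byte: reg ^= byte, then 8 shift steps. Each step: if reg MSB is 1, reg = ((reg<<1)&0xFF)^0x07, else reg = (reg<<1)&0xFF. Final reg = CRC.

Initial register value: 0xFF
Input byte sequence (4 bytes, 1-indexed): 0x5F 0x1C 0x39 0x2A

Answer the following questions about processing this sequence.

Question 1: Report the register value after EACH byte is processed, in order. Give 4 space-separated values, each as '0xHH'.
0x69 0x4C 0x4C 0x35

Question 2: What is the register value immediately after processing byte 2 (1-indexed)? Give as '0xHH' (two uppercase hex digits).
After byte 1 (0x5F): reg=0x69
After byte 2 (0x1C): reg=0x4C

Answer: 0x4C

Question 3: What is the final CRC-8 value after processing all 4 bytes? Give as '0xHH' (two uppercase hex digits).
After byte 1 (0x5F): reg=0x69
After byte 2 (0x1C): reg=0x4C
After byte 3 (0x39): reg=0x4C
After byte 4 (0x2A): reg=0x35

Answer: 0x35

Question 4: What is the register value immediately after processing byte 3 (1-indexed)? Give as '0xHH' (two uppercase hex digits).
Answer: 0x4C

Derivation:
After byte 1 (0x5F): reg=0x69
After byte 2 (0x1C): reg=0x4C
After byte 3 (0x39): reg=0x4C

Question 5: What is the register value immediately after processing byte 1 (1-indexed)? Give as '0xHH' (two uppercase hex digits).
Answer: 0x69

Derivation:
After byte 1 (0x5F): reg=0x69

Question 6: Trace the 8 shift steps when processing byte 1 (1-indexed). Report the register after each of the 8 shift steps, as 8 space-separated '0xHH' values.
Register before byte 1: 0xFF
After XOR with byte 0x5F: 0xA0

Answer: 0x47 0x8E 0x1B 0x36 0x6C 0xD8 0xB7 0x69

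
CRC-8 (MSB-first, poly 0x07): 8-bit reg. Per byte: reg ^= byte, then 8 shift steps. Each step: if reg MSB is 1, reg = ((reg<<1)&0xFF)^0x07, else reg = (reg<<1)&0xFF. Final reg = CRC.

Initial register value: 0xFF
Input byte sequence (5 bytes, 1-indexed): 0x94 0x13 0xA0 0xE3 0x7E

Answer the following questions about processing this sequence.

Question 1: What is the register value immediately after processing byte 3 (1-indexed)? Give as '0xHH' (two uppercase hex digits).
After byte 1 (0x94): reg=0x16
After byte 2 (0x13): reg=0x1B
After byte 3 (0xA0): reg=0x28

Answer: 0x28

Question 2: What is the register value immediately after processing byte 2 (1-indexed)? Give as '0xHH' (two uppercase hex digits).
After byte 1 (0x94): reg=0x16
After byte 2 (0x13): reg=0x1B

Answer: 0x1B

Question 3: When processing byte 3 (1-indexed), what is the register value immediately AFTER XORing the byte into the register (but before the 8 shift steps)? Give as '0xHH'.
Answer: 0xBB

Derivation:
Register before byte 3: 0x1B
Byte 3: 0xA0
0x1B XOR 0xA0 = 0xBB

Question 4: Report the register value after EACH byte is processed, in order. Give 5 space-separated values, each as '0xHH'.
0x16 0x1B 0x28 0x7F 0x07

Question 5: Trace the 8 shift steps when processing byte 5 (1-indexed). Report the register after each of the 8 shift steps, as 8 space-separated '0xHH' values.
Answer: 0x02 0x04 0x08 0x10 0x20 0x40 0x80 0x07

Derivation:
After byte 1 (0x94): reg=0x16
After byte 2 (0x13): reg=0x1B
After byte 3 (0xA0): reg=0x28
After byte 4 (0xE3): reg=0x7F
Register before byte 5: 0x7F
After XOR with byte 0x7E: 0x01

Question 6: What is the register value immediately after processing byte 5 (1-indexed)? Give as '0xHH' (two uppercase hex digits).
After byte 1 (0x94): reg=0x16
After byte 2 (0x13): reg=0x1B
After byte 3 (0xA0): reg=0x28
After byte 4 (0xE3): reg=0x7F
After byte 5 (0x7E): reg=0x07

Answer: 0x07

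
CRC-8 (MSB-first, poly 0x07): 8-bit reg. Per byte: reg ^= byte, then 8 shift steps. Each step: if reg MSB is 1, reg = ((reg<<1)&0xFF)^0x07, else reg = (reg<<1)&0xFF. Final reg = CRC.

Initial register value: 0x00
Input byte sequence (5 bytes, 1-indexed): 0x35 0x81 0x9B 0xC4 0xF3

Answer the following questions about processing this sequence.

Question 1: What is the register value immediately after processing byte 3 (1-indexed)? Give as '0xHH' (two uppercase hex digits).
After byte 1 (0x35): reg=0x8B
After byte 2 (0x81): reg=0x36
After byte 3 (0x9B): reg=0x4A

Answer: 0x4A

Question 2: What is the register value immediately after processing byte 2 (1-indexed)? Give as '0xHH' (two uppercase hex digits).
After byte 1 (0x35): reg=0x8B
After byte 2 (0x81): reg=0x36

Answer: 0x36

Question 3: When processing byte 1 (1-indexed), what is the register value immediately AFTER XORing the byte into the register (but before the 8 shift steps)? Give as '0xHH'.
Answer: 0x35

Derivation:
Register before byte 1: 0x00
Byte 1: 0x35
0x00 XOR 0x35 = 0x35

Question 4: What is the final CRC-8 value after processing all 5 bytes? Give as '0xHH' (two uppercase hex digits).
After byte 1 (0x35): reg=0x8B
After byte 2 (0x81): reg=0x36
After byte 3 (0x9B): reg=0x4A
After byte 4 (0xC4): reg=0xA3
After byte 5 (0xF3): reg=0xB7

Answer: 0xB7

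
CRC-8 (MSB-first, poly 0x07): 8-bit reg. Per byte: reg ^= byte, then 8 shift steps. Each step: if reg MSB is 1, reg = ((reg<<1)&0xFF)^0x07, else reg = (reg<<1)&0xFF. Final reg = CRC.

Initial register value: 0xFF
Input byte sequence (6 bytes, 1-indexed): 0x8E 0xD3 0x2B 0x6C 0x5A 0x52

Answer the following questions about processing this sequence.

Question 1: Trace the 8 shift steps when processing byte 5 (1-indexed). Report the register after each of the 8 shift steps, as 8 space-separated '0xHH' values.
Answer: 0xAB 0x51 0xA2 0x43 0x86 0x0B 0x16 0x2C

Derivation:
After byte 1 (0x8E): reg=0x50
After byte 2 (0xD3): reg=0x80
After byte 3 (0x2B): reg=0x58
After byte 4 (0x6C): reg=0x8C
Register before byte 5: 0x8C
After XOR with byte 0x5A: 0xD6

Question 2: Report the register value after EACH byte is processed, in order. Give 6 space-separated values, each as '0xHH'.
0x50 0x80 0x58 0x8C 0x2C 0x7D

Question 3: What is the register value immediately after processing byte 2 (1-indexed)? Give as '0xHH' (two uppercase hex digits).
After byte 1 (0x8E): reg=0x50
After byte 2 (0xD3): reg=0x80

Answer: 0x80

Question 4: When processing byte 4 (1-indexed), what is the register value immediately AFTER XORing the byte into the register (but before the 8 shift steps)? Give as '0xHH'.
Register before byte 4: 0x58
Byte 4: 0x6C
0x58 XOR 0x6C = 0x34

Answer: 0x34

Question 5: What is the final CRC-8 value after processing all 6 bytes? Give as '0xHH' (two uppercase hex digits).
Answer: 0x7D

Derivation:
After byte 1 (0x8E): reg=0x50
After byte 2 (0xD3): reg=0x80
After byte 3 (0x2B): reg=0x58
After byte 4 (0x6C): reg=0x8C
After byte 5 (0x5A): reg=0x2C
After byte 6 (0x52): reg=0x7D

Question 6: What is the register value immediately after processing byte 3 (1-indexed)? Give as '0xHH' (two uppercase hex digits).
Answer: 0x58

Derivation:
After byte 1 (0x8E): reg=0x50
After byte 2 (0xD3): reg=0x80
After byte 3 (0x2B): reg=0x58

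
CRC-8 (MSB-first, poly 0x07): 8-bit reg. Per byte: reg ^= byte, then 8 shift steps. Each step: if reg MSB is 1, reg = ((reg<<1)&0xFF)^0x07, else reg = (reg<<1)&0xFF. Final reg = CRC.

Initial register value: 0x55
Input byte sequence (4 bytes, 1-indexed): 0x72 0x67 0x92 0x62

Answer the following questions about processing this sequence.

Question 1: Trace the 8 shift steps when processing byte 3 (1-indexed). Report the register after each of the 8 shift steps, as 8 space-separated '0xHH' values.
After byte 1 (0x72): reg=0xF5
After byte 2 (0x67): reg=0xF7
Register before byte 3: 0xF7
After XOR with byte 0x92: 0x65

Answer: 0xCA 0x93 0x21 0x42 0x84 0x0F 0x1E 0x3C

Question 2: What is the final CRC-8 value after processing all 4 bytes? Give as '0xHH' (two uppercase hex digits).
Answer: 0x9D

Derivation:
After byte 1 (0x72): reg=0xF5
After byte 2 (0x67): reg=0xF7
After byte 3 (0x92): reg=0x3C
After byte 4 (0x62): reg=0x9D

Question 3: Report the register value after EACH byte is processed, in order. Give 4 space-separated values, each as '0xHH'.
0xF5 0xF7 0x3C 0x9D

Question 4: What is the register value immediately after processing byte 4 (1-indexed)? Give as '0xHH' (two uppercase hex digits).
After byte 1 (0x72): reg=0xF5
After byte 2 (0x67): reg=0xF7
After byte 3 (0x92): reg=0x3C
After byte 4 (0x62): reg=0x9D

Answer: 0x9D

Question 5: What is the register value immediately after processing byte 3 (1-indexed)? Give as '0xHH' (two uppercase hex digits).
Answer: 0x3C

Derivation:
After byte 1 (0x72): reg=0xF5
After byte 2 (0x67): reg=0xF7
After byte 3 (0x92): reg=0x3C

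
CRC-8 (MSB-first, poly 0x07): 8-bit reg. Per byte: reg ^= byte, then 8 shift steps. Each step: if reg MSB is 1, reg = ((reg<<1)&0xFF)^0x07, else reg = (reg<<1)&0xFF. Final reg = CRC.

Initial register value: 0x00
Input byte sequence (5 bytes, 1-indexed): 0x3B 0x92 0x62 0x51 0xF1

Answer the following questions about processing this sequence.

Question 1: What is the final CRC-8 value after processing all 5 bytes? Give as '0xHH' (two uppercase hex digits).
After byte 1 (0x3B): reg=0xA1
After byte 2 (0x92): reg=0x99
After byte 3 (0x62): reg=0xEF
After byte 4 (0x51): reg=0x33
After byte 5 (0xF1): reg=0x40

Answer: 0x40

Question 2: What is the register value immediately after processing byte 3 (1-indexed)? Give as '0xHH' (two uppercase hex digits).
Answer: 0xEF

Derivation:
After byte 1 (0x3B): reg=0xA1
After byte 2 (0x92): reg=0x99
After byte 3 (0x62): reg=0xEF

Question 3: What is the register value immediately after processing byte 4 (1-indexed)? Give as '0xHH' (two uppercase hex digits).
Answer: 0x33

Derivation:
After byte 1 (0x3B): reg=0xA1
After byte 2 (0x92): reg=0x99
After byte 3 (0x62): reg=0xEF
After byte 4 (0x51): reg=0x33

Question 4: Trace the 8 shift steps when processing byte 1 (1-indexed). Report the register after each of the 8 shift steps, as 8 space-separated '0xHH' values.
Answer: 0x76 0xEC 0xDF 0xB9 0x75 0xEA 0xD3 0xA1

Derivation:
Register before byte 1: 0x00
After XOR with byte 0x3B: 0x3B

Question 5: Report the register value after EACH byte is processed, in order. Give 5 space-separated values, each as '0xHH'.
0xA1 0x99 0xEF 0x33 0x40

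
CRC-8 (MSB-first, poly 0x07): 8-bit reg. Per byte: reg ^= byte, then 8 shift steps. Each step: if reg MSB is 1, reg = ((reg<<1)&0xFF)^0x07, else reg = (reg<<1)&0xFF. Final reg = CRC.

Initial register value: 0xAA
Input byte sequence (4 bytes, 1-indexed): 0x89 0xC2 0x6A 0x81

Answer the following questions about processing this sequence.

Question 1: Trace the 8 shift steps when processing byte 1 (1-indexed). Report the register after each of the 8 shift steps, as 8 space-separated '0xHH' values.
Register before byte 1: 0xAA
After XOR with byte 0x89: 0x23

Answer: 0x46 0x8C 0x1F 0x3E 0x7C 0xF8 0xF7 0xE9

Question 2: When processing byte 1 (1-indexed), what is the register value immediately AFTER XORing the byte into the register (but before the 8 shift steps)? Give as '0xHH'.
Answer: 0x23

Derivation:
Register before byte 1: 0xAA
Byte 1: 0x89
0xAA XOR 0x89 = 0x23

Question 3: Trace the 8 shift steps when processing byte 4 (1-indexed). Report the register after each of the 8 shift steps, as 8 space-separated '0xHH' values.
Answer: 0x55 0xAA 0x53 0xA6 0x4B 0x96 0x2B 0x56

Derivation:
After byte 1 (0x89): reg=0xE9
After byte 2 (0xC2): reg=0xD1
After byte 3 (0x6A): reg=0x28
Register before byte 4: 0x28
After XOR with byte 0x81: 0xA9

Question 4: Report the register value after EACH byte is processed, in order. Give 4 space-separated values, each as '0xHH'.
0xE9 0xD1 0x28 0x56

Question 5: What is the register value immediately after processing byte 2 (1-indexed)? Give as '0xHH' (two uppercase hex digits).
Answer: 0xD1

Derivation:
After byte 1 (0x89): reg=0xE9
After byte 2 (0xC2): reg=0xD1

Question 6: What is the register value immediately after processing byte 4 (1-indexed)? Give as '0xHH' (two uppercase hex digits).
After byte 1 (0x89): reg=0xE9
After byte 2 (0xC2): reg=0xD1
After byte 3 (0x6A): reg=0x28
After byte 4 (0x81): reg=0x56

Answer: 0x56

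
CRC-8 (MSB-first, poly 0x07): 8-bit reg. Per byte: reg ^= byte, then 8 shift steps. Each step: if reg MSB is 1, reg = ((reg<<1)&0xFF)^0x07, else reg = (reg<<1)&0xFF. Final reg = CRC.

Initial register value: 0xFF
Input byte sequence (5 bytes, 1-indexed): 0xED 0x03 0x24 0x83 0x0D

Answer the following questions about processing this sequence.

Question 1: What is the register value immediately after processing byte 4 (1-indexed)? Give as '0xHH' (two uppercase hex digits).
After byte 1 (0xED): reg=0x7E
After byte 2 (0x03): reg=0x74
After byte 3 (0x24): reg=0xB7
After byte 4 (0x83): reg=0x8C

Answer: 0x8C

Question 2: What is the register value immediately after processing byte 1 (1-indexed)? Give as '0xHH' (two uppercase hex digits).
Answer: 0x7E

Derivation:
After byte 1 (0xED): reg=0x7E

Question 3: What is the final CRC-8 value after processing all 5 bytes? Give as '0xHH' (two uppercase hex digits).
Answer: 0x8E

Derivation:
After byte 1 (0xED): reg=0x7E
After byte 2 (0x03): reg=0x74
After byte 3 (0x24): reg=0xB7
After byte 4 (0x83): reg=0x8C
After byte 5 (0x0D): reg=0x8E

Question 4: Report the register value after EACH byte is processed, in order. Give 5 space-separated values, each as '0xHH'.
0x7E 0x74 0xB7 0x8C 0x8E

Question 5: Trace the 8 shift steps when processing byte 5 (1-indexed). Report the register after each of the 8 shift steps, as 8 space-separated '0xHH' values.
Answer: 0x05 0x0A 0x14 0x28 0x50 0xA0 0x47 0x8E

Derivation:
After byte 1 (0xED): reg=0x7E
After byte 2 (0x03): reg=0x74
After byte 3 (0x24): reg=0xB7
After byte 4 (0x83): reg=0x8C
Register before byte 5: 0x8C
After XOR with byte 0x0D: 0x81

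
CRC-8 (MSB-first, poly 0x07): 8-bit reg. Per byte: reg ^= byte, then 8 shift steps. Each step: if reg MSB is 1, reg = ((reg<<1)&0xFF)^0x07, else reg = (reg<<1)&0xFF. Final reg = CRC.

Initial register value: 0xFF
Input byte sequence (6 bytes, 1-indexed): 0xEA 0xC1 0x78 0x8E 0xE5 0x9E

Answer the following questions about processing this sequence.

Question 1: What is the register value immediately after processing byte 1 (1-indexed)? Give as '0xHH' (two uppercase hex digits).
After byte 1 (0xEA): reg=0x6B

Answer: 0x6B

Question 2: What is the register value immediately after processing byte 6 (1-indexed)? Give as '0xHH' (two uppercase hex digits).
After byte 1 (0xEA): reg=0x6B
After byte 2 (0xC1): reg=0x5F
After byte 3 (0x78): reg=0xF5
After byte 4 (0x8E): reg=0x66
After byte 5 (0xE5): reg=0x80
After byte 6 (0x9E): reg=0x5A

Answer: 0x5A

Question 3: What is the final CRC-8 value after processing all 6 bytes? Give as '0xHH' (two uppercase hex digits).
Answer: 0x5A

Derivation:
After byte 1 (0xEA): reg=0x6B
After byte 2 (0xC1): reg=0x5F
After byte 3 (0x78): reg=0xF5
After byte 4 (0x8E): reg=0x66
After byte 5 (0xE5): reg=0x80
After byte 6 (0x9E): reg=0x5A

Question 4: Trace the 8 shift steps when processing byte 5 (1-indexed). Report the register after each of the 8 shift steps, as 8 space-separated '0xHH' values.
Answer: 0x01 0x02 0x04 0x08 0x10 0x20 0x40 0x80

Derivation:
After byte 1 (0xEA): reg=0x6B
After byte 2 (0xC1): reg=0x5F
After byte 3 (0x78): reg=0xF5
After byte 4 (0x8E): reg=0x66
Register before byte 5: 0x66
After XOR with byte 0xE5: 0x83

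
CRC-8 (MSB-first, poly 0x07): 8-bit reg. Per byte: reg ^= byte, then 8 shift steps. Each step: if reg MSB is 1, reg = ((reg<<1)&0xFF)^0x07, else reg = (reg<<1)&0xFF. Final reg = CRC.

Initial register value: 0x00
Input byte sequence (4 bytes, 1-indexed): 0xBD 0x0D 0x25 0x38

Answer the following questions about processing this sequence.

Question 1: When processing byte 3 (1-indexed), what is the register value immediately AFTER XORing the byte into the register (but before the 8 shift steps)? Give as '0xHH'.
Register before byte 3: 0x85
Byte 3: 0x25
0x85 XOR 0x25 = 0xA0

Answer: 0xA0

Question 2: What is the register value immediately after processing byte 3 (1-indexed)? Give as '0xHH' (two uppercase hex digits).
Answer: 0x69

Derivation:
After byte 1 (0xBD): reg=0x3A
After byte 2 (0x0D): reg=0x85
After byte 3 (0x25): reg=0x69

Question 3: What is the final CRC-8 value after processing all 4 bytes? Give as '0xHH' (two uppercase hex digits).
Answer: 0xB0

Derivation:
After byte 1 (0xBD): reg=0x3A
After byte 2 (0x0D): reg=0x85
After byte 3 (0x25): reg=0x69
After byte 4 (0x38): reg=0xB0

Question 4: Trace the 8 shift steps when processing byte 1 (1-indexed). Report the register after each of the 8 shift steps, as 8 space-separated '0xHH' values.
Register before byte 1: 0x00
After XOR with byte 0xBD: 0xBD

Answer: 0x7D 0xFA 0xF3 0xE1 0xC5 0x8D 0x1D 0x3A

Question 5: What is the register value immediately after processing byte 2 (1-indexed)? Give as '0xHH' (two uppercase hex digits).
Answer: 0x85

Derivation:
After byte 1 (0xBD): reg=0x3A
After byte 2 (0x0D): reg=0x85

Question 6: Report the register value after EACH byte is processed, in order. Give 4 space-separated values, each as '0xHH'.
0x3A 0x85 0x69 0xB0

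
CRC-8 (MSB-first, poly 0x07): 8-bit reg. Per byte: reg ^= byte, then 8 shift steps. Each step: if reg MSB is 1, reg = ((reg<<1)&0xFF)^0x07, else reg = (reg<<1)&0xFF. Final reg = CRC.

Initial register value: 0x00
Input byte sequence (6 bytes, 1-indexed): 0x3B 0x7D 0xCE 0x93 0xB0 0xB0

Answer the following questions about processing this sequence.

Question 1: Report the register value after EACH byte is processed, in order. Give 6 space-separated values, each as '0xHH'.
0xA1 0x1A 0x22 0x1E 0x43 0xD7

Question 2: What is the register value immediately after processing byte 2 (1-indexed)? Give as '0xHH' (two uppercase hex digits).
After byte 1 (0x3B): reg=0xA1
After byte 2 (0x7D): reg=0x1A

Answer: 0x1A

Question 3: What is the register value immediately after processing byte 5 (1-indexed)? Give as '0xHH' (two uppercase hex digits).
After byte 1 (0x3B): reg=0xA1
After byte 2 (0x7D): reg=0x1A
After byte 3 (0xCE): reg=0x22
After byte 4 (0x93): reg=0x1E
After byte 5 (0xB0): reg=0x43

Answer: 0x43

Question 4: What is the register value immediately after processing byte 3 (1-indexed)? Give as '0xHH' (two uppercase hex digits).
Answer: 0x22

Derivation:
After byte 1 (0x3B): reg=0xA1
After byte 2 (0x7D): reg=0x1A
After byte 3 (0xCE): reg=0x22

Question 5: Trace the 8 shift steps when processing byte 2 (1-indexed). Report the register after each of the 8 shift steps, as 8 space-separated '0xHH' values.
After byte 1 (0x3B): reg=0xA1
Register before byte 2: 0xA1
After XOR with byte 0x7D: 0xDC

Answer: 0xBF 0x79 0xF2 0xE3 0xC1 0x85 0x0D 0x1A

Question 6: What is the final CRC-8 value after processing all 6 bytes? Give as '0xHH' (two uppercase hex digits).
Answer: 0xD7

Derivation:
After byte 1 (0x3B): reg=0xA1
After byte 2 (0x7D): reg=0x1A
After byte 3 (0xCE): reg=0x22
After byte 4 (0x93): reg=0x1E
After byte 5 (0xB0): reg=0x43
After byte 6 (0xB0): reg=0xD7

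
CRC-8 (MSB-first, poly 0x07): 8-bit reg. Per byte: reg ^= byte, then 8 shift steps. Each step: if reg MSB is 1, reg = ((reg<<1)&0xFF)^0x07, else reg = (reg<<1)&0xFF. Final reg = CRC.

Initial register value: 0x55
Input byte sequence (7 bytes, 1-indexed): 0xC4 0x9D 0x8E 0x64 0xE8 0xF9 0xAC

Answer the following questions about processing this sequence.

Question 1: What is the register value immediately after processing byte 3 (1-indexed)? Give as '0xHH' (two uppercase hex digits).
Answer: 0x69

Derivation:
After byte 1 (0xC4): reg=0xFE
After byte 2 (0x9D): reg=0x2E
After byte 3 (0x8E): reg=0x69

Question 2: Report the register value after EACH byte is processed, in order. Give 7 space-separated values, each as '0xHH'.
0xFE 0x2E 0x69 0x23 0x7F 0x9B 0x85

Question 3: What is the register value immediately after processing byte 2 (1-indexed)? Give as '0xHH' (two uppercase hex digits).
After byte 1 (0xC4): reg=0xFE
After byte 2 (0x9D): reg=0x2E

Answer: 0x2E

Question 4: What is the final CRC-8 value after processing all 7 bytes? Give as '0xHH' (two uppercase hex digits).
Answer: 0x85

Derivation:
After byte 1 (0xC4): reg=0xFE
After byte 2 (0x9D): reg=0x2E
After byte 3 (0x8E): reg=0x69
After byte 4 (0x64): reg=0x23
After byte 5 (0xE8): reg=0x7F
After byte 6 (0xF9): reg=0x9B
After byte 7 (0xAC): reg=0x85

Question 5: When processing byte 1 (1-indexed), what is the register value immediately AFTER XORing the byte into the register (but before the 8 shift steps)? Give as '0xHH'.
Answer: 0x91

Derivation:
Register before byte 1: 0x55
Byte 1: 0xC4
0x55 XOR 0xC4 = 0x91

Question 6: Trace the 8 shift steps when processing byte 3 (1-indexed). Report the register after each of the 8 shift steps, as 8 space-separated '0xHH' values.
After byte 1 (0xC4): reg=0xFE
After byte 2 (0x9D): reg=0x2E
Register before byte 3: 0x2E
After XOR with byte 0x8E: 0xA0

Answer: 0x47 0x8E 0x1B 0x36 0x6C 0xD8 0xB7 0x69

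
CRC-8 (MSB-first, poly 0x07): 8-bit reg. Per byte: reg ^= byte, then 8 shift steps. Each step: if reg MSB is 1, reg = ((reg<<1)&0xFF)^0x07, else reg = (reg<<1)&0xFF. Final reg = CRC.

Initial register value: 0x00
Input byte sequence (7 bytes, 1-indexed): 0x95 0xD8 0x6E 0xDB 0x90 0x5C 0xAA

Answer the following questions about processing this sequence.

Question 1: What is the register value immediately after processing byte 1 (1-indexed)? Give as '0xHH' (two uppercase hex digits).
After byte 1 (0x95): reg=0xE2

Answer: 0xE2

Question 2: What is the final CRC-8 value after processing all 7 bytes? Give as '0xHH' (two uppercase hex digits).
After byte 1 (0x95): reg=0xE2
After byte 2 (0xD8): reg=0xA6
After byte 3 (0x6E): reg=0x76
After byte 4 (0xDB): reg=0x4A
After byte 5 (0x90): reg=0x08
After byte 6 (0x5C): reg=0xAB
After byte 7 (0xAA): reg=0x07

Answer: 0x07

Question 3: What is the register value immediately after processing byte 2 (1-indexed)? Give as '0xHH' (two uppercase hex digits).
After byte 1 (0x95): reg=0xE2
After byte 2 (0xD8): reg=0xA6

Answer: 0xA6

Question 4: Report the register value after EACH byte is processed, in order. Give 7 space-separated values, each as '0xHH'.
0xE2 0xA6 0x76 0x4A 0x08 0xAB 0x07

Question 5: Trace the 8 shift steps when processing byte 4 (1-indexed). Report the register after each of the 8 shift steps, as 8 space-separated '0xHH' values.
After byte 1 (0x95): reg=0xE2
After byte 2 (0xD8): reg=0xA6
After byte 3 (0x6E): reg=0x76
Register before byte 4: 0x76
After XOR with byte 0xDB: 0xAD

Answer: 0x5D 0xBA 0x73 0xE6 0xCB 0x91 0x25 0x4A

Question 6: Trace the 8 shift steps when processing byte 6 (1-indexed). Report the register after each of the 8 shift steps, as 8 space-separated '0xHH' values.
After byte 1 (0x95): reg=0xE2
After byte 2 (0xD8): reg=0xA6
After byte 3 (0x6E): reg=0x76
After byte 4 (0xDB): reg=0x4A
After byte 5 (0x90): reg=0x08
Register before byte 6: 0x08
After XOR with byte 0x5C: 0x54

Answer: 0xA8 0x57 0xAE 0x5B 0xB6 0x6B 0xD6 0xAB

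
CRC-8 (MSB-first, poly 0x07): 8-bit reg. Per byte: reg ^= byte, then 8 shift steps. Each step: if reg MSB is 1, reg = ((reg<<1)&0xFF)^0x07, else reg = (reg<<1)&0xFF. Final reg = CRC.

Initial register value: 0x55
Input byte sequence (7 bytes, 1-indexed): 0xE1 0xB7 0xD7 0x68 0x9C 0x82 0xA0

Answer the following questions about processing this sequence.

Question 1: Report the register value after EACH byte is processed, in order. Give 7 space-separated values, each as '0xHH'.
0x05 0x17 0x4E 0xF2 0x0D 0xA4 0x1C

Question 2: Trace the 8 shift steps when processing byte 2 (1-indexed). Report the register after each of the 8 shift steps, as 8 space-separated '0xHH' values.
After byte 1 (0xE1): reg=0x05
Register before byte 2: 0x05
After XOR with byte 0xB7: 0xB2

Answer: 0x63 0xC6 0x8B 0x11 0x22 0x44 0x88 0x17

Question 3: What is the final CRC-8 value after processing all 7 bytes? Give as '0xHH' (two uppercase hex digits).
After byte 1 (0xE1): reg=0x05
After byte 2 (0xB7): reg=0x17
After byte 3 (0xD7): reg=0x4E
After byte 4 (0x68): reg=0xF2
After byte 5 (0x9C): reg=0x0D
After byte 6 (0x82): reg=0xA4
After byte 7 (0xA0): reg=0x1C

Answer: 0x1C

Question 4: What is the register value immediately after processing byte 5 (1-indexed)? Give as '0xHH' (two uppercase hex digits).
After byte 1 (0xE1): reg=0x05
After byte 2 (0xB7): reg=0x17
After byte 3 (0xD7): reg=0x4E
After byte 4 (0x68): reg=0xF2
After byte 5 (0x9C): reg=0x0D

Answer: 0x0D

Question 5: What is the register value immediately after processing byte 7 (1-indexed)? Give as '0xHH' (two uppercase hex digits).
After byte 1 (0xE1): reg=0x05
After byte 2 (0xB7): reg=0x17
After byte 3 (0xD7): reg=0x4E
After byte 4 (0x68): reg=0xF2
After byte 5 (0x9C): reg=0x0D
After byte 6 (0x82): reg=0xA4
After byte 7 (0xA0): reg=0x1C

Answer: 0x1C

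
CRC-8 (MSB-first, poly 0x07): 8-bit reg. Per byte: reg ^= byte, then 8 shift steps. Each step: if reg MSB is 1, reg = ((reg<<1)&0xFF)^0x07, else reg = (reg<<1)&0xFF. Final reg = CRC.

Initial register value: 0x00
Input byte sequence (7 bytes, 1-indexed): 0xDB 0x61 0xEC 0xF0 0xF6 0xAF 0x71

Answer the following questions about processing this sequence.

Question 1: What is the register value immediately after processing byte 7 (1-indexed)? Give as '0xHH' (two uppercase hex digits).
After byte 1 (0xDB): reg=0x0F
After byte 2 (0x61): reg=0x0D
After byte 3 (0xEC): reg=0xA9
After byte 4 (0xF0): reg=0x88
After byte 5 (0xF6): reg=0x7D
After byte 6 (0xAF): reg=0x30
After byte 7 (0x71): reg=0xC0

Answer: 0xC0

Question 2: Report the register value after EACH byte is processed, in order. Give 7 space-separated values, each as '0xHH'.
0x0F 0x0D 0xA9 0x88 0x7D 0x30 0xC0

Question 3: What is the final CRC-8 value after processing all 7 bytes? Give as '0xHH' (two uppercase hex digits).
Answer: 0xC0

Derivation:
After byte 1 (0xDB): reg=0x0F
After byte 2 (0x61): reg=0x0D
After byte 3 (0xEC): reg=0xA9
After byte 4 (0xF0): reg=0x88
After byte 5 (0xF6): reg=0x7D
After byte 6 (0xAF): reg=0x30
After byte 7 (0x71): reg=0xC0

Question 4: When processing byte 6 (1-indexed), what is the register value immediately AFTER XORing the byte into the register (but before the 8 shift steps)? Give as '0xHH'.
Register before byte 6: 0x7D
Byte 6: 0xAF
0x7D XOR 0xAF = 0xD2

Answer: 0xD2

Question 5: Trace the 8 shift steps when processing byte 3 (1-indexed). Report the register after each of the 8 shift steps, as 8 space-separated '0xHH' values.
Answer: 0xC5 0x8D 0x1D 0x3A 0x74 0xE8 0xD7 0xA9

Derivation:
After byte 1 (0xDB): reg=0x0F
After byte 2 (0x61): reg=0x0D
Register before byte 3: 0x0D
After XOR with byte 0xEC: 0xE1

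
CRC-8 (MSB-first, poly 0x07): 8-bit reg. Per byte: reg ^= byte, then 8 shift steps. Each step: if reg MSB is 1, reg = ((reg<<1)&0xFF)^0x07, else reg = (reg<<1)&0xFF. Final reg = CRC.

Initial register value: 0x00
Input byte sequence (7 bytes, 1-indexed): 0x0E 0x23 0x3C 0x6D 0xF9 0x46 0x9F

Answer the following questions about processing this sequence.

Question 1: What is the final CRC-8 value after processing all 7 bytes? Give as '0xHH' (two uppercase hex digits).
After byte 1 (0x0E): reg=0x2A
After byte 2 (0x23): reg=0x3F
After byte 3 (0x3C): reg=0x09
After byte 4 (0x6D): reg=0x3B
After byte 5 (0xF9): reg=0x40
After byte 6 (0x46): reg=0x12
After byte 7 (0x9F): reg=0xAA

Answer: 0xAA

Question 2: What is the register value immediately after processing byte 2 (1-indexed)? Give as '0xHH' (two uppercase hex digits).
Answer: 0x3F

Derivation:
After byte 1 (0x0E): reg=0x2A
After byte 2 (0x23): reg=0x3F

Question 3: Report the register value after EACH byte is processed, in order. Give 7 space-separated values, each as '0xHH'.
0x2A 0x3F 0x09 0x3B 0x40 0x12 0xAA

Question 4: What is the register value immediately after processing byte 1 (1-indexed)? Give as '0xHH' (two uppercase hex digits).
Answer: 0x2A

Derivation:
After byte 1 (0x0E): reg=0x2A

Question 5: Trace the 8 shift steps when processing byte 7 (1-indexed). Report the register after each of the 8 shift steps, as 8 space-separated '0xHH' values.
After byte 1 (0x0E): reg=0x2A
After byte 2 (0x23): reg=0x3F
After byte 3 (0x3C): reg=0x09
After byte 4 (0x6D): reg=0x3B
After byte 5 (0xF9): reg=0x40
After byte 6 (0x46): reg=0x12
Register before byte 7: 0x12
After XOR with byte 0x9F: 0x8D

Answer: 0x1D 0x3A 0x74 0xE8 0xD7 0xA9 0x55 0xAA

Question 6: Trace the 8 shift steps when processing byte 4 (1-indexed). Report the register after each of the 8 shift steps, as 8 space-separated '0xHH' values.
Answer: 0xC8 0x97 0x29 0x52 0xA4 0x4F 0x9E 0x3B

Derivation:
After byte 1 (0x0E): reg=0x2A
After byte 2 (0x23): reg=0x3F
After byte 3 (0x3C): reg=0x09
Register before byte 4: 0x09
After XOR with byte 0x6D: 0x64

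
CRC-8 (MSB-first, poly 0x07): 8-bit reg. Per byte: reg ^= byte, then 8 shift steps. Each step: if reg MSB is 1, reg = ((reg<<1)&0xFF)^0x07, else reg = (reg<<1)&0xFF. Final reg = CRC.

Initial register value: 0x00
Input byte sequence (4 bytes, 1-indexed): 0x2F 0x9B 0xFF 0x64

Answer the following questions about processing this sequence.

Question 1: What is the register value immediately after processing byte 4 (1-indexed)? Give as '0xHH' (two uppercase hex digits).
After byte 1 (0x2F): reg=0xCD
After byte 2 (0x9B): reg=0xA5
After byte 3 (0xFF): reg=0x81
After byte 4 (0x64): reg=0xB5

Answer: 0xB5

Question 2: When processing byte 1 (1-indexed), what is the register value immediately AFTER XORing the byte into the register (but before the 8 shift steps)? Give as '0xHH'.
Answer: 0x2F

Derivation:
Register before byte 1: 0x00
Byte 1: 0x2F
0x00 XOR 0x2F = 0x2F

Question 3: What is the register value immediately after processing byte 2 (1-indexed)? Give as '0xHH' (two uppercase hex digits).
Answer: 0xA5

Derivation:
After byte 1 (0x2F): reg=0xCD
After byte 2 (0x9B): reg=0xA5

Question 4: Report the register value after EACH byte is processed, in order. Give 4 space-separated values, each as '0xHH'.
0xCD 0xA5 0x81 0xB5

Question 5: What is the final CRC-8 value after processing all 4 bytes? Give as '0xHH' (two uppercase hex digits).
Answer: 0xB5

Derivation:
After byte 1 (0x2F): reg=0xCD
After byte 2 (0x9B): reg=0xA5
After byte 3 (0xFF): reg=0x81
After byte 4 (0x64): reg=0xB5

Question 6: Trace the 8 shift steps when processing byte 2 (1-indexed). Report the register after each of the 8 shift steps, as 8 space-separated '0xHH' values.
Answer: 0xAC 0x5F 0xBE 0x7B 0xF6 0xEB 0xD1 0xA5

Derivation:
After byte 1 (0x2F): reg=0xCD
Register before byte 2: 0xCD
After XOR with byte 0x9B: 0x56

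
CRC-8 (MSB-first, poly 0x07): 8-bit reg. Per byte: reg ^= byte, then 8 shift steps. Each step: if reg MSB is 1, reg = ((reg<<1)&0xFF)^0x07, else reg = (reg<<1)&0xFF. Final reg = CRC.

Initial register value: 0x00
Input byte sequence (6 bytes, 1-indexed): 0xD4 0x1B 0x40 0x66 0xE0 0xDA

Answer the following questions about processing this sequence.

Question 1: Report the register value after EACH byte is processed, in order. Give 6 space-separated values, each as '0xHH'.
0x22 0xAF 0x83 0xB5 0xAC 0x45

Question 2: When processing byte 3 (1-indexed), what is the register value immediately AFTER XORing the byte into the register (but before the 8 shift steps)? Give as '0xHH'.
Register before byte 3: 0xAF
Byte 3: 0x40
0xAF XOR 0x40 = 0xEF

Answer: 0xEF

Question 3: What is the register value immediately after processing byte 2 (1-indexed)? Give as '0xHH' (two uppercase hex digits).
After byte 1 (0xD4): reg=0x22
After byte 2 (0x1B): reg=0xAF

Answer: 0xAF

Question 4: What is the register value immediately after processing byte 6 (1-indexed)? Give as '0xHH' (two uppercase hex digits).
Answer: 0x45

Derivation:
After byte 1 (0xD4): reg=0x22
After byte 2 (0x1B): reg=0xAF
After byte 3 (0x40): reg=0x83
After byte 4 (0x66): reg=0xB5
After byte 5 (0xE0): reg=0xAC
After byte 6 (0xDA): reg=0x45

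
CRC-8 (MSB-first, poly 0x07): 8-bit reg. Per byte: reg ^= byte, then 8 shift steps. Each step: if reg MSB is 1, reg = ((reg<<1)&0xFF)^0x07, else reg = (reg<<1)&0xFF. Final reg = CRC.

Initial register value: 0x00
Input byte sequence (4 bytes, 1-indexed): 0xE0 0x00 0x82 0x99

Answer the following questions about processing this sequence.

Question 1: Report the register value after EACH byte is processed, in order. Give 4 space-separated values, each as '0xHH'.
0xAE 0x43 0x49 0x3E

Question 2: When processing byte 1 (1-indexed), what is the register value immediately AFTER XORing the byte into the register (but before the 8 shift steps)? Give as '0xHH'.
Answer: 0xE0

Derivation:
Register before byte 1: 0x00
Byte 1: 0xE0
0x00 XOR 0xE0 = 0xE0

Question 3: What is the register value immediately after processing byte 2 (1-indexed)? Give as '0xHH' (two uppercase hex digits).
Answer: 0x43

Derivation:
After byte 1 (0xE0): reg=0xAE
After byte 2 (0x00): reg=0x43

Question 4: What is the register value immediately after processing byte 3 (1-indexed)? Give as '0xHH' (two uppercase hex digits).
After byte 1 (0xE0): reg=0xAE
After byte 2 (0x00): reg=0x43
After byte 3 (0x82): reg=0x49

Answer: 0x49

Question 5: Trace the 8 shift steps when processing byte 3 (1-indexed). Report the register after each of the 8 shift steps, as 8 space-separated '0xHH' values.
After byte 1 (0xE0): reg=0xAE
After byte 2 (0x00): reg=0x43
Register before byte 3: 0x43
After XOR with byte 0x82: 0xC1

Answer: 0x85 0x0D 0x1A 0x34 0x68 0xD0 0xA7 0x49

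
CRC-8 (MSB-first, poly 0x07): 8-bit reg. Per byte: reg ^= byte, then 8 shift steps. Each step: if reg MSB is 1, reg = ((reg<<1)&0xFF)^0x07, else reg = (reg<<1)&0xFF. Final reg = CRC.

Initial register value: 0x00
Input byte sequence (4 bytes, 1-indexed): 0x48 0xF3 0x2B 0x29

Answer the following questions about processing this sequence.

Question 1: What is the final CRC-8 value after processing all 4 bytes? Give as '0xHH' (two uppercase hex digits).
After byte 1 (0x48): reg=0xFF
After byte 2 (0xF3): reg=0x24
After byte 3 (0x2B): reg=0x2D
After byte 4 (0x29): reg=0x1C

Answer: 0x1C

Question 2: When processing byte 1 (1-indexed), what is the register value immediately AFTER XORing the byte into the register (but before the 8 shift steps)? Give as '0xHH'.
Register before byte 1: 0x00
Byte 1: 0x48
0x00 XOR 0x48 = 0x48

Answer: 0x48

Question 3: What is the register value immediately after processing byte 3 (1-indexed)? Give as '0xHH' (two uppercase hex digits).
After byte 1 (0x48): reg=0xFF
After byte 2 (0xF3): reg=0x24
After byte 3 (0x2B): reg=0x2D

Answer: 0x2D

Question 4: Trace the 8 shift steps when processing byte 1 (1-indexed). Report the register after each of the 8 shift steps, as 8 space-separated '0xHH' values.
Answer: 0x90 0x27 0x4E 0x9C 0x3F 0x7E 0xFC 0xFF

Derivation:
Register before byte 1: 0x00
After XOR with byte 0x48: 0x48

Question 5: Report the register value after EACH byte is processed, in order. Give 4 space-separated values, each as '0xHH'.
0xFF 0x24 0x2D 0x1C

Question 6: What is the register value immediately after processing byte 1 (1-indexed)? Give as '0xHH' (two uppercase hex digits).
Answer: 0xFF

Derivation:
After byte 1 (0x48): reg=0xFF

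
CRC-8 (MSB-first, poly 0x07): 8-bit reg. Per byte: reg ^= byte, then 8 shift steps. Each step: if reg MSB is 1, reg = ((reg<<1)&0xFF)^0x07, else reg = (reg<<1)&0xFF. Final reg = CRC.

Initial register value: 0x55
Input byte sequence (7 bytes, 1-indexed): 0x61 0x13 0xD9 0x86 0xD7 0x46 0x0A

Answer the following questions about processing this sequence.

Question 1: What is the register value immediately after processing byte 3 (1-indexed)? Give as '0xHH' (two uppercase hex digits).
Answer: 0x23

Derivation:
After byte 1 (0x61): reg=0x8C
After byte 2 (0x13): reg=0xD4
After byte 3 (0xD9): reg=0x23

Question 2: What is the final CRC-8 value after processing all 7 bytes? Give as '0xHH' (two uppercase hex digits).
After byte 1 (0x61): reg=0x8C
After byte 2 (0x13): reg=0xD4
After byte 3 (0xD9): reg=0x23
After byte 4 (0x86): reg=0x72
After byte 5 (0xD7): reg=0x72
After byte 6 (0x46): reg=0x8C
After byte 7 (0x0A): reg=0x9B

Answer: 0x9B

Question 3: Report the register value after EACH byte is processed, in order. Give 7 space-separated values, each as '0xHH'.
0x8C 0xD4 0x23 0x72 0x72 0x8C 0x9B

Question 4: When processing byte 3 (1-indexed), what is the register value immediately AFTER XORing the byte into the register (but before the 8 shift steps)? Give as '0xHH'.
Register before byte 3: 0xD4
Byte 3: 0xD9
0xD4 XOR 0xD9 = 0x0D

Answer: 0x0D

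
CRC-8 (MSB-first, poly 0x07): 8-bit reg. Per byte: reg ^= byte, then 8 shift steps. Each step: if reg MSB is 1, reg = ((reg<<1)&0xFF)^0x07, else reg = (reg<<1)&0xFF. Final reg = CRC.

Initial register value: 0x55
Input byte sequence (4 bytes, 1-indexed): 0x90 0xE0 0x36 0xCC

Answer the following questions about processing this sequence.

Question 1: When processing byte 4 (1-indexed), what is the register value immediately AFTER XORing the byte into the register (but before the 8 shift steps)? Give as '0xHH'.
Answer: 0x40

Derivation:
Register before byte 4: 0x8C
Byte 4: 0xCC
0x8C XOR 0xCC = 0x40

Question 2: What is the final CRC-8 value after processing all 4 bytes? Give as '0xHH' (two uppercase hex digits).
Answer: 0xC7

Derivation:
After byte 1 (0x90): reg=0x55
After byte 2 (0xE0): reg=0x02
After byte 3 (0x36): reg=0x8C
After byte 4 (0xCC): reg=0xC7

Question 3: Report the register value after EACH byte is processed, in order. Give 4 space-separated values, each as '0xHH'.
0x55 0x02 0x8C 0xC7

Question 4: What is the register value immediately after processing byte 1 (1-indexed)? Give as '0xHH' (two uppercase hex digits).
Answer: 0x55

Derivation:
After byte 1 (0x90): reg=0x55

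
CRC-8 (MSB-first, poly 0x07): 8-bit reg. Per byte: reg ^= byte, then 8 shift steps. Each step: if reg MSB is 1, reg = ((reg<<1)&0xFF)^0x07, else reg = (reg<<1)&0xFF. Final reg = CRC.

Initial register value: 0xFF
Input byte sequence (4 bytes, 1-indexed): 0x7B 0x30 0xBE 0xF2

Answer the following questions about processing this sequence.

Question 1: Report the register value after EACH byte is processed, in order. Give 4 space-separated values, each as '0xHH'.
0x95 0x72 0x6A 0xC1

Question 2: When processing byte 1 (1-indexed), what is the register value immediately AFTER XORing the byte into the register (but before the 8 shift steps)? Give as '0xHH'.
Register before byte 1: 0xFF
Byte 1: 0x7B
0xFF XOR 0x7B = 0x84

Answer: 0x84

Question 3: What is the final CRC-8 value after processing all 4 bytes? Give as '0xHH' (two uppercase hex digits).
After byte 1 (0x7B): reg=0x95
After byte 2 (0x30): reg=0x72
After byte 3 (0xBE): reg=0x6A
After byte 4 (0xF2): reg=0xC1

Answer: 0xC1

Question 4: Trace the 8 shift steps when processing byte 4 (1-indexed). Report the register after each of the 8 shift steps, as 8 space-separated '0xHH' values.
Answer: 0x37 0x6E 0xDC 0xBF 0x79 0xF2 0xE3 0xC1

Derivation:
After byte 1 (0x7B): reg=0x95
After byte 2 (0x30): reg=0x72
After byte 3 (0xBE): reg=0x6A
Register before byte 4: 0x6A
After XOR with byte 0xF2: 0x98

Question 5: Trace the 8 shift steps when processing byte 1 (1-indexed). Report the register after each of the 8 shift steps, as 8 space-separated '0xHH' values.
Answer: 0x0F 0x1E 0x3C 0x78 0xF0 0xE7 0xC9 0x95

Derivation:
Register before byte 1: 0xFF
After XOR with byte 0x7B: 0x84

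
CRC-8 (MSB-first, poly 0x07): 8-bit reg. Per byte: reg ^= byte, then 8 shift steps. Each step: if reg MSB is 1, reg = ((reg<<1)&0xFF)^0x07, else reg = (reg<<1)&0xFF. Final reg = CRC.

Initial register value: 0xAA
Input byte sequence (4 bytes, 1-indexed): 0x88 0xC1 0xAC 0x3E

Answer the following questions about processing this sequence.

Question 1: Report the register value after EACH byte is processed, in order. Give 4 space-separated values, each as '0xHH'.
0xEE 0xCD 0x20 0x5A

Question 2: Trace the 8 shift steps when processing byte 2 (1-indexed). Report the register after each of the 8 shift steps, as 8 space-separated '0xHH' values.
Answer: 0x5E 0xBC 0x7F 0xFE 0xFB 0xF1 0xE5 0xCD

Derivation:
After byte 1 (0x88): reg=0xEE
Register before byte 2: 0xEE
After XOR with byte 0xC1: 0x2F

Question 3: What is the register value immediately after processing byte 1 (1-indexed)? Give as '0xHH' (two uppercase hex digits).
Answer: 0xEE

Derivation:
After byte 1 (0x88): reg=0xEE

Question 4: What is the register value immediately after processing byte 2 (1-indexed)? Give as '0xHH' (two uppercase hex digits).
Answer: 0xCD

Derivation:
After byte 1 (0x88): reg=0xEE
After byte 2 (0xC1): reg=0xCD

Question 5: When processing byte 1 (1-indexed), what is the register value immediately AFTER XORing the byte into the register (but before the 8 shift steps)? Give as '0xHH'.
Register before byte 1: 0xAA
Byte 1: 0x88
0xAA XOR 0x88 = 0x22

Answer: 0x22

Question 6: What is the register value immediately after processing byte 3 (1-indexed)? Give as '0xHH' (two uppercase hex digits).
Answer: 0x20

Derivation:
After byte 1 (0x88): reg=0xEE
After byte 2 (0xC1): reg=0xCD
After byte 3 (0xAC): reg=0x20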